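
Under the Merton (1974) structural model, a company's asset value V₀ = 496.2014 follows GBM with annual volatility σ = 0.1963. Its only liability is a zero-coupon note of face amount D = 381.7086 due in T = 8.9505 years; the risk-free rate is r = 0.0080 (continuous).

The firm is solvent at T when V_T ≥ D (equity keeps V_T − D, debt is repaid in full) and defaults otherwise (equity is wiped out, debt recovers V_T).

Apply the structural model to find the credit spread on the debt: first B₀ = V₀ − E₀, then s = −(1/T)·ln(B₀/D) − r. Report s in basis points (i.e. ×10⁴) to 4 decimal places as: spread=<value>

spread=143.2988

With assets at 496.2014 and a single debt payment of 381.7086 at 8.9505 years:
d₁ = [ln(V₀/D) + (r + σ²/2)T] / (σ√T)
   = [ln(496.2014/381.7086) + (0.0080 + 0.5·0.1963²)·8.9505] / (0.1963·√8.9505)
   = [0.262324 + 0.244052] / 0.587278 = 0.862242
d₂ = d₁ − σ√T = 0.862242 − 0.587278 = 0.274964
N(d₁) = 0.805723,  N(d₂) = 0.608328,  e^(−rT) = 0.930899
E₀ = V₀·N(d₁) − D·e^(−rT)·N(d₂)
   = 496.2014·0.805723 − 381.7086·0.930899·0.608328 = 183.642207
B₀ = V₀ − E₀ = 496.2014 − 183.642207 = 312.559193
spread = −(1/T)·ln(B₀/D) − r = −(1/8.9505)·ln(312.559193/381.7086) − 0.0080 = 0.01432988
in basis points: 0.01432988 × 10⁴ = 143.2988 bp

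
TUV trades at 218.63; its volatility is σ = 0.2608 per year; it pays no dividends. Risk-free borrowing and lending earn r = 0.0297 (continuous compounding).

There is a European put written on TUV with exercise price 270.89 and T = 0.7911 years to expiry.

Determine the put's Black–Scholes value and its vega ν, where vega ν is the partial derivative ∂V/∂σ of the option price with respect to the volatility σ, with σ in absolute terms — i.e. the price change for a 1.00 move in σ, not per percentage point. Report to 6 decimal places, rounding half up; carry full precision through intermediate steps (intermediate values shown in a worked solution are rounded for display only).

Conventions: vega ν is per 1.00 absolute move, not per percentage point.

price = 52.386229
ν = 60.434314

σ√T = 0.2608·√0.7911 = 0.231965
d₁ = (ln(S/K) + (r+σ²/2)T) / (σ√T) = (ln(218.63/270.89) + (0.0297+0.2608²/2)·0.7911) / 0.231965 = (-0.214332 + 0.050400) / 0.231965 = -0.706710
d₂ = d₁ − σ√T = -0.706710 − 0.231965 = -0.938676
e^{−rT} = 0.976778
N(−d₁) = 0.760127,  N(−d₂) = 0.826051
Put price V = K·e^{−rT}·N(−d₂) − S·N(−d₁) = 218.572742 − 166.186513 = 52.386229
φ(d₁) = (1/√(2π))·e^{−d₁²/2} = 0.310784
ν = S·φ(d₁)·√T = 60.434314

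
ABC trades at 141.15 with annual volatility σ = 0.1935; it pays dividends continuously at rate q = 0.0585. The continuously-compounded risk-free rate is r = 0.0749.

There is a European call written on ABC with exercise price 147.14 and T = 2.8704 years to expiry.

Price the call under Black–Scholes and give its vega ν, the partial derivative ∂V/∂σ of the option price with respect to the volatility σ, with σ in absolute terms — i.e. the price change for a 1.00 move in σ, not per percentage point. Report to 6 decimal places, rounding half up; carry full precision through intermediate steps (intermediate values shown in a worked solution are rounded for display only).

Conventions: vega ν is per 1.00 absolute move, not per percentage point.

σ√T = 0.1935·√2.8704 = 0.327833
d₁ = (ln(S/K) + (r−q+σ²/2)T) / (σ√T) = (ln(141.15/147.14) + (0.0749−0.0585+0.1935²/2)·2.8704) / 0.327833 = (-0.041561 + 0.100812) / 0.327833 = 0.180733
d₂ = d₁ − σ√T = 0.180733 − 0.327833 = -0.147099
e^{−rT} = 0.806547
e^{−qT} = 0.845423
N(d₁) = 0.571712,  N(d₂) = 0.441527
Call price V = S·e^{−qT}·N(d₁) − K·e^{−rT}·N(d₂) = 68.223162 − 52.398352 = 15.824811
φ(d₁) = (1/√(2π))·e^{−d₁²/2} = 0.392480
ν = S·e^{−qT}·φ(d₁)·√T = 79.349300

price = 15.824811
ν = 79.349300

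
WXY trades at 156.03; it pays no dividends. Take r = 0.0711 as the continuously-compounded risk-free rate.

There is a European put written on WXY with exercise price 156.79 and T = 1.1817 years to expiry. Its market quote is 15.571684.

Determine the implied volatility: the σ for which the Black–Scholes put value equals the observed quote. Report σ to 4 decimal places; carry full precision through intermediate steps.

At σ = 0.3241 the Black–Scholes value reproduces the quote:
σ√T = 0.3241·√1.1817 = 0.352316
d₁ = (ln(S/K) + (r+σ²/2)T) / (σ√T) = (ln(156.03/156.79) + (0.0711+0.3241²/2)·1.1817) / 0.352316 = (-0.004859 + 0.146082) / 0.352316 = 0.400842
d₂ = d₁ − σ√T = 0.400842 − 0.352316 = 0.048526
e^{−rT} = 0.919414
N(−d₁) = 0.344268,  N(−d₂) = 0.480649
V = K·e^{−rT}·N(−d₂) − S·N(−d₁) = 69.287847 − 53.716162 = 15.571684 (matching the quote); vega is positive throughout, so no other σ reproduces this price

sigma = 0.3241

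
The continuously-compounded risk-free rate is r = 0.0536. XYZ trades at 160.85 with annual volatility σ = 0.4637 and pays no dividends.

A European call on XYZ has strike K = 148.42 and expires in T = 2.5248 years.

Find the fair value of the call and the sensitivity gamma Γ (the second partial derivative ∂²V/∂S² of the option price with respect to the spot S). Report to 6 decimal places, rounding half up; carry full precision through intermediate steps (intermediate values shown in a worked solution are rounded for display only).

price = 59.044195
Γ = 0.002705

σ√T = 0.4637·√2.5248 = 0.736802
d₁ = (ln(S/K) + (r+σ²/2)T) / (σ√T) = (ln(160.85/148.42) + (0.0536+0.4637²/2)·2.5248) / 0.736802 = (0.080426 + 0.406768) / 0.736802 = 0.661228
d₂ = d₁ − σ√T = 0.661228 − 0.736802 = -0.075574
e^{−rT} = 0.873428
N(d₁) = 0.745767,  N(d₂) = 0.469879
Call price V = S·N(d₁) − K·e^{−rT}·N(d₂) = 119.956606 − 60.912411 = 59.044195
φ(d₁) = (1/√(2π))·e^{−d₁²/2} = 0.320604
Γ = φ(d₁) / (S·σ·√T) = 0.002705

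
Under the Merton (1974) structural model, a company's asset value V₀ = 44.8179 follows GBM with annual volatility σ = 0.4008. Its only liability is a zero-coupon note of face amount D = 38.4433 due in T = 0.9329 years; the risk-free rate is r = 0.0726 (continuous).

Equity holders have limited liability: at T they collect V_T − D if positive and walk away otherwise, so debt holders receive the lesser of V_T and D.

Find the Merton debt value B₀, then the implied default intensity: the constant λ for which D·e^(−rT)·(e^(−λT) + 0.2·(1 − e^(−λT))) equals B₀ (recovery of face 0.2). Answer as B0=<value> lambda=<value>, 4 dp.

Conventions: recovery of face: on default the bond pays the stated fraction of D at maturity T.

B0=33.2083 lambda=0.1065

Apply the equity-as-call identities (strike 38.4433, horizon 0.9329 years):
d₁ = [ln(V₀/D) + (r + σ²/2)T] / (σ√T)
   = [ln(44.8179/38.4433) + (0.0726 + 0.5·0.4008²)·0.9329] / (0.4008·√0.9329)
   = [0.153423 + 0.142659] / 0.387120 = 0.764835
d₂ = d₁ − σ√T = 0.764835 − 0.387120 = 0.377715
N(d₁) = 0.777815,  N(d₂) = 0.647179,  e^(−rT) = 0.934514
E₀ = V₀·N(d₁) − D·e^(−rT)·N(d₂)
   = 44.8179·0.777815 − 38.4433·0.934514·0.647179 = 11.609613
B₀ = V₀ − E₀ = 44.8179 − 11.609613 = 33.208287
e^(−λT) = (B₀·e^(rT)/D − 0.2)/(1 − 0.2) = (33.2083·1.070075/38.4433 − 0.2)/0.8 = 0.90544726
λ = −ln(0.90544726)/0.9329 = 0.106470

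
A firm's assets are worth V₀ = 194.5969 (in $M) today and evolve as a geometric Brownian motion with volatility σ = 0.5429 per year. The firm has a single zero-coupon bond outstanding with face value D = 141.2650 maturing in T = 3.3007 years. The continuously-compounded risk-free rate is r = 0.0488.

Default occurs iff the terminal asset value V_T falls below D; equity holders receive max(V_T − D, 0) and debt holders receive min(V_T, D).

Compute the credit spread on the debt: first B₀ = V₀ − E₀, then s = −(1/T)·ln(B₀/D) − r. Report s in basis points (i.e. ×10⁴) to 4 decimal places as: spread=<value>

spread=822.9589

Equity is a call on the firm's assets struck at D = 141.2650:
d₁ = [ln(V₀/D) + (r + σ²/2)T] / (σ√T)
   = [ln(194.5969/141.2650) + (0.0488 + 0.5·0.5429²)·3.3007] / (0.5429·√3.3007)
   = [0.320293 + 0.647499] / 0.986331 = 0.981203
d₂ = d₁ − σ√T = 0.981203 − 0.986331 = -0.005128
N(d₁) = 0.836754,  N(d₂) = 0.497954,  e^(−rT) = 0.851229
E₀ = V₀·N(d₁) − D·e^(−rT)·N(d₂)
   = 194.5969·0.836754 − 141.2650·0.851229·0.497954 = 102.951265
B₀ = V₀ − E₀ = 194.5969 − 102.951265 = 91.645635
spread = −(1/T)·ln(B₀/D) − r = −(1/3.3007)·ln(91.645635/141.2650) − 0.0488 = 0.08229589
in basis points: 0.08229589 × 10⁴ = 822.9589 bp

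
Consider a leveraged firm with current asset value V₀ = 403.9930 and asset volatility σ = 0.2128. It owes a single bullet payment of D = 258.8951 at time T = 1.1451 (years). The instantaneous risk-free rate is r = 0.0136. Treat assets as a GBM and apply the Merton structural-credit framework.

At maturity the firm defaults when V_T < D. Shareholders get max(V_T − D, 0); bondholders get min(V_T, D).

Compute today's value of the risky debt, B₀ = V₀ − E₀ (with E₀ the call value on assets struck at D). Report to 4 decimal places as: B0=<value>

Apply the equity-as-call identities (strike 258.8951, horizon 1.1451 years):
d₁ = [ln(V₀/D) + (r + σ²/2)T] / (σ√T)
   = [ln(403.9930/258.8951) + (0.0136 + 0.5·0.2128²)·1.1451] / (0.2128·√1.1451)
   = [0.444975 + 0.041501] / 0.227716 = 2.136325
d₂ = d₁ − σ√T = 2.136325 − 0.227716 = 1.908609
N(d₁) = 0.983674,  N(d₂) = 0.971844,  e^(−rT) = 0.984547
E₀ = V₀·N(d₁) − D·e^(−rT)·N(d₂)
   = 403.9930·0.983674 − 258.8951·0.984547·0.971844 = 149.679633
B₀ = V₀ − E₀ = 403.9930 − 149.679633 = 254.313367

B0=254.3134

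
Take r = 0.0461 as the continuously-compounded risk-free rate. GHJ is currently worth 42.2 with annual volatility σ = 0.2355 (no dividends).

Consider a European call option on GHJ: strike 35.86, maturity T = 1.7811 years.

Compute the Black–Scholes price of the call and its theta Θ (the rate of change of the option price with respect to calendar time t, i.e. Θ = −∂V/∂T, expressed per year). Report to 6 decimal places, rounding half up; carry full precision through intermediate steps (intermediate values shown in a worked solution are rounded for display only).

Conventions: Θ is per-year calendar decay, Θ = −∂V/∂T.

price = 10.619210
Θ = -2.074496

σ√T = 0.2355·√1.7811 = 0.314293
d₁ = (ln(S/K) + (r+σ²/2)T) / (σ√T) = (ln(42.2/35.86) + (0.0461+0.2355²/2)·1.7811) / 0.314293 = (0.162798 + 0.131499) / 0.314293 = 0.936376
d₂ = d₁ − σ√T = 0.936376 − 0.314293 = 0.622083
e^{−rT} = 0.921172
N(d₁) = 0.825460,  N(d₂) = 0.733056
Call price V = S·N(d₁) − K·e^{−rT}·N(d₂) = 34.834417 − 24.215207 = 10.619210
φ(d₁) = (1/√(2π))·e^{−d₁²/2} = 0.257345
Θ = −S·φ(d₁)·σ/(2√T) − r·K·e^{−rT}·N(d₂) = −0.958175 − 1.116321 = -2.074496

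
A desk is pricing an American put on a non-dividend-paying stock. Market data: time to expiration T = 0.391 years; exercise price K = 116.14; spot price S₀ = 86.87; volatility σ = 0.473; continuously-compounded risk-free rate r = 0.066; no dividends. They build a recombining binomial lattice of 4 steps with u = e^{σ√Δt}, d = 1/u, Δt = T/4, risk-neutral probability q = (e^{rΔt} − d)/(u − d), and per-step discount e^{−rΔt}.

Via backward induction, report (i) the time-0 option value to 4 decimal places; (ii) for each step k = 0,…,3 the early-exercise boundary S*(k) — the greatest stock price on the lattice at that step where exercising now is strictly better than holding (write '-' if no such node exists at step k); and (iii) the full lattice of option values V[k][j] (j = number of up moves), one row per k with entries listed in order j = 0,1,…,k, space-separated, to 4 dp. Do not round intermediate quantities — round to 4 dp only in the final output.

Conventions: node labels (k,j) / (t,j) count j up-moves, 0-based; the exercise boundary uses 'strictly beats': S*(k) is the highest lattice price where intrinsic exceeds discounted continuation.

price = 30.1412
boundary = - 74.9281 86.8700 100.7151
tree:
30.1412
41.2119 18.7833
51.5121 29.2700 7.8942
60.3964 41.2119 15.4249 0.0000
68.0594 51.5121 29.2700 0.0000 0.0000

Δt=0.09775, u=1.15938, d=0.86253, q=0.48490, disc=e^(-rΔt)=0.99357
k=4 terminal: V=max(K-S,0) → 68.0594 51.5121 29.2700 0.0000 0.0000
k=3: j=0 S=55.7436 intr=60.3964 cont=59.6495 V=60.3964[EX]; j=1 S=74.9281 intr=41.2119 cont=40.4650 V=41.2119[EX]; j=2 S=100.7151 intr=15.4249 cont=14.9800 V=15.4249[EX]; j=3 S=135.3769 intr=0.0000 cont=0.0000 V=0.0000[hold]  S*(3)=100.7151
k=2: j=0 S=64.6279 intr=51.5121 cont=50.7653 V=51.5121[EX]; j=1 S=86.8700 intr=29.2700 cont=28.5231 V=29.2700[EX]; j=2 S=116.7669 intr=0.0000 cont=7.8942 V=7.8942[hold]  S*(2)=86.8700
k=1: j=0 S=74.9281 intr=41.2119 cont=40.4650 V=41.2119[EX]; j=1 S=100.7151 intr=15.4249 cont=18.7833 V=18.7833[hold]  S*(1)=74.9281
k=0: j=0 S=86.8700 intr=29.2700 cont=30.1412 V=30.1412[hold]  S*(0)=-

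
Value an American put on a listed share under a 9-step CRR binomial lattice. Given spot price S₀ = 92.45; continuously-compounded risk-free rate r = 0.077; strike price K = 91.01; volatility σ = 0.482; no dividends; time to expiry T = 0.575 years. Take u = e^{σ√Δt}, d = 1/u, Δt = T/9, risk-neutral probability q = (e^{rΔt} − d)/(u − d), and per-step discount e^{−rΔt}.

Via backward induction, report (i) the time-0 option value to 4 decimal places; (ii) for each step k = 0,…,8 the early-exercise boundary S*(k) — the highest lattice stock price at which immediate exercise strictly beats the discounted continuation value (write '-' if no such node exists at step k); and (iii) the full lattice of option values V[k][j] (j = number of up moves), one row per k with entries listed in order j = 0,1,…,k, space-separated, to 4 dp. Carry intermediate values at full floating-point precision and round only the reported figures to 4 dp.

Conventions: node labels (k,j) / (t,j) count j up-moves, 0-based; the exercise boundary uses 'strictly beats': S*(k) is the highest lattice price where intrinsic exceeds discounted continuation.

price = 11.2149
boundary = - - - - 56.7890 64.1467 56.7890 64.1467 72.4578
tree:
11.2149
15.5125 6.8507
20.8569 10.1011 3.5334
27.1742 14.4856 5.6351 1.3794
34.2210 20.1066 8.7757 2.4201 0.3092
40.7349 26.8633 13.2700 4.1819 0.6090 0.0000
46.5016 34.2210 19.3351 7.0852 1.1995 0.0000 0.0000
51.6068 40.7349 26.8633 11.6871 2.3624 0.0000 0.0000 0.0000
56.1264 46.5016 34.2210 18.5522 4.6529 0.0000 0.0000 0.0000 0.0000
60.1277 51.6068 40.7349 26.8633 9.1642 0.0000 0.0000 0.0000 0.0000 0.0000

params: Δt=0.06389 u=1.12956 d=0.88530 q=0.48977 e^(-rΔt)=0.99509
t_9 payoffs: 60.1277 51.6068 40.7349 26.8633 9.1642 0.0000 0.0000 0.0000 0.0000 0.0000
t_8: node(8,0) S=34.8836 payoff=56.1264 vs cont=55.6798 → 56.1264 [stop]  node(8,1) S=44.5084 payoff=46.5016 vs cont=46.0549 → 46.5016 [stop]  node(8,2) S=56.7890 payoff=34.2210 vs cont=33.7744 → 34.2210 [stop]  node(8,3) S=72.4578 payoff=18.5522 vs cont=18.1055 → 18.5522 [stop]  node(8,4) S=92.4500 payoff=0.0000 vs cont=4.6529 → 4.6529 [wait]  node(8,5) S=117.9583 payoff=0.0000 vs cont=0.0000 → 0.0000 [wait]  node(8,6) S=150.5047 payoff=0.0000 vs cont=0.0000 → 0.0000 [wait]  node(8,7) S=192.0311 payoff=0.0000 vs cont=0.0000 → 0.0000 [wait]  node(8,8) S=245.0152 payoff=0.0000 vs cont=0.0000 → 0.0000 [wait]  ⇒ S*(8)=72.4578
t_7: node(7,0) S=39.4032 payoff=51.6068 vs cont=51.1602 → 51.6068 [stop]  node(7,1) S=50.2751 payoff=40.7349 vs cont=40.2883 → 40.7349 [stop]  node(7,2) S=64.1467 payoff=26.8633 vs cont=26.4166 → 26.8633 [stop]  node(7,3) S=81.8458 payoff=9.1642 vs cont=11.6871 → 11.6871 [wait]  node(7,4) S=104.4282 payoff=0.0000 vs cont=2.3624 → 2.3624 [wait]  node(7,5) S=133.2414 payoff=0.0000 vs cont=0.0000 → 0.0000 [wait]  node(7,6) S=170.0046 payoff=0.0000 vs cont=0.0000 → 0.0000 [wait]  node(7,7) S=216.9113 payoff=0.0000 vs cont=0.0000 → 0.0000 [wait]  ⇒ S*(7)=64.1467
t_6: node(6,0) S=44.5084 payoff=46.5016 vs cont=46.0549 → 46.5016 [stop]  node(6,1) S=56.7890 payoff=34.2210 vs cont=33.7744 → 34.2210 [stop]  node(6,2) S=72.4578 payoff=18.5522 vs cont=19.3351 → 19.3351 [wait]  node(6,3) S=92.4500 payoff=0.0000 vs cont=7.0852 → 7.0852 [wait]  node(6,4) S=117.9583 payoff=0.0000 vs cont=1.1995 → 1.1995 [wait]  node(6,5) S=150.5047 payoff=0.0000 vs cont=0.0000 → 0.0000 [wait]  node(6,6) S=192.0311 payoff=0.0000 vs cont=0.0000 → 0.0000 [wait]  ⇒ S*(6)=56.7890
t_5: node(5,0) S=50.2751 payoff=40.7349 vs cont=40.2883 → 40.7349 [stop]  node(5,1) S=64.1467 payoff=26.8633 vs cont=26.7982 → 26.8633 [stop]  node(5,2) S=81.8458 payoff=9.1642 vs cont=13.2700 → 13.2700 [wait]  node(5,3) S=104.4282 payoff=0.0000 vs cont=4.1819 → 4.1819 [wait]  node(5,4) S=133.2414 payoff=0.0000 vs cont=0.6090 → 0.6090 [wait]  node(5,5) S=170.0046 payoff=0.0000 vs cont=0.0000 → 0.0000 [wait]  ⇒ S*(5)=64.1467
t_4: node(4,0) S=56.7890 payoff=34.2210 vs cont=33.7744 → 34.2210 [stop]  node(4,1) S=72.4578 payoff=18.5522 vs cont=20.1066 → 20.1066 [wait]  node(4,2) S=92.4500 payoff=0.0000 vs cont=8.7757 → 8.7757 [wait]  node(4,3) S=117.9583 payoff=0.0000 vs cont=2.4201 → 2.4201 [wait]  node(4,4) S=150.5047 payoff=0.0000 vs cont=0.3092 → 0.3092 [wait]  ⇒ S*(4)=56.7890
t_3: node(3,0) S=64.1467 payoff=26.8633 vs cont=27.1742 → 27.1742 [wait]  node(3,1) S=81.8458 payoff=9.1642 vs cont=14.4856 → 14.4856 [wait]  node(3,2) S=104.4282 payoff=0.0000 vs cont=5.6351 → 5.6351 [wait]  node(3,3) S=133.2414 payoff=0.0000 vs cont=1.3794 → 1.3794 [wait]  ⇒ S*(3)=-
t_2: node(2,0) S=72.4578 payoff=18.5522 vs cont=20.8569 → 20.8569 [wait]  node(2,1) S=92.4500 payoff=0.0000 vs cont=10.1011 → 10.1011 [wait]  node(2,2) S=117.9583 payoff=0.0000 vs cont=3.5334 → 3.5334 [wait]  ⇒ S*(2)=-
t_1: node(1,0) S=81.8458 payoff=9.1642 vs cont=15.5125 → 15.5125 [wait]  node(1,1) S=104.4282 payoff=0.0000 vs cont=6.8507 → 6.8507 [wait]  ⇒ S*(1)=-
t_0: node(0,0) S=92.4500 payoff=0.0000 vs cont=11.2149 → 11.2149 [wait]  ⇒ S*(0)=-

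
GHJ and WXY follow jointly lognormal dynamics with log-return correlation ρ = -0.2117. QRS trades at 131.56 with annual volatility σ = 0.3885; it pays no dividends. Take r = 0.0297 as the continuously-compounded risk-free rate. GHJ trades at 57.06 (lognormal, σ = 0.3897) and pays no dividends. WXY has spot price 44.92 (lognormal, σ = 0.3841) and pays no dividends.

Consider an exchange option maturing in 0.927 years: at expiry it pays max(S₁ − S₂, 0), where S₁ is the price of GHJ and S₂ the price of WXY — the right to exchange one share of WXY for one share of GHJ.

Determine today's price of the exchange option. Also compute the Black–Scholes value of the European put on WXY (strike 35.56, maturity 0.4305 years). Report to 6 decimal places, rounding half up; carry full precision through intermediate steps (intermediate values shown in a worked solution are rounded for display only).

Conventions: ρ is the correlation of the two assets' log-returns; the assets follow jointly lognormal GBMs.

σ_eff = √(σ₁² + σ₂² − 2ρσ₁σ₂) = √(0.3897² + 0.3841² − 2·-0.2117·0.3897·0.3841) = 0.602308
d₁ = (ln(S₁/S₂) + (q₂ − q₁ + σ_eff²/2)T) / (σ_eff√T) = (ln(57.06/44.92) + (0.0 − 0.0 + 0.181388)·0.927) / 0.579907 = 0.702468
d₂ = d₁ − σ_eff√T = 0.702468 − 0.579907 = 0.122561
N(d₁) = 0.758806,  N(d₂) = 0.548773
V = S₁·e^{−q₁T}·N(d₁) − S₂·e^{−q₂T}·N(d₂) = 43.297493 − 24.650866 = 18.646627
[vanilla: WXY put K=35.56]
σ√T = 0.3841·√0.4305 = 0.252018
d₁ = (ln(S/K) + (r+σ²/2)T) / (σ√T) = (ln(44.92/35.56) + (0.0297+0.3841²/2)·0.4305) / 0.252018 = (0.233662 + 0.044542) / 0.252018 = 1.103907
d₂ = d₁ − σ√T = 1.103907 − 0.252018 = 0.851889
e^{−rT} = 0.987296
N(−d₁) = 0.134817,  N(−d₂) = 0.197138
price = K·e^{−rT}·N(−d₂) − S·N(−d₁) = 6.921157 − 6.055968 = 0.865189

exchange price = 18.646627
price(WXY put K=35.56) = 0.865189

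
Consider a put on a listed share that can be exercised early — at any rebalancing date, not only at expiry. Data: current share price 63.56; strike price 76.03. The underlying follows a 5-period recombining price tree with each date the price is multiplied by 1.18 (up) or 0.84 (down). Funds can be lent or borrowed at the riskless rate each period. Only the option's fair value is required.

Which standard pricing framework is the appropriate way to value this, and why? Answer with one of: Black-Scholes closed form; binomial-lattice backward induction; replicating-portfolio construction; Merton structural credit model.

framework: binomial-lattice backward induction

Key observation: the exercise right at every one of the 5 steps is what matters: each node needs max(76.03 − S, continuation), which only the stepwise tree valuation starting from spot 63.56 delivers.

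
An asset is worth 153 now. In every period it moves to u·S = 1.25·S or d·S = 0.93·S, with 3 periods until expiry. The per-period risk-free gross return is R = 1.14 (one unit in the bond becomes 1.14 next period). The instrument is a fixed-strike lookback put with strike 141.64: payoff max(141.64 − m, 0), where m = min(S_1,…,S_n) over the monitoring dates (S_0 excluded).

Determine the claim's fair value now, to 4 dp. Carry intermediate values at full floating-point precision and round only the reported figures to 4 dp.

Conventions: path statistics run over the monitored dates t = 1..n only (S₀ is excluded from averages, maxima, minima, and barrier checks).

With p* = (R−d)/(u−d) = 0.6562, sum probability × payoff across the paths and divide by R^3.
Enumerate all 2^3 = 8 price paths (U = up ×1.25, D = down ×0.93); each path with k up-moves has probability p*^k·(1−p*)^(3−k).
DDD: m=123.0666, payoff=18.5734, prob=0.040619
UDD: m=165.4121, payoff=0.0000, prob=0.077545
DUD: m=142.2900, payoff=0.0000, prob=0.077545
UUD: m=191.2500, payoff=0.0000, prob=0.148041
DDU: m=132.3297, payoff=9.3103, prob=0.077545
UDU: m=177.8625, payoff=0.0000, prob=0.148041
DUU: m=142.2900, payoff=0.0000, prob=0.148041
UUU: m=191.2500, payoff=0.0000, prob=0.282623
Price = Σ prob·payoff / R^3 = 1.476399 / 1.481544 = 0.9965

price = 0.9965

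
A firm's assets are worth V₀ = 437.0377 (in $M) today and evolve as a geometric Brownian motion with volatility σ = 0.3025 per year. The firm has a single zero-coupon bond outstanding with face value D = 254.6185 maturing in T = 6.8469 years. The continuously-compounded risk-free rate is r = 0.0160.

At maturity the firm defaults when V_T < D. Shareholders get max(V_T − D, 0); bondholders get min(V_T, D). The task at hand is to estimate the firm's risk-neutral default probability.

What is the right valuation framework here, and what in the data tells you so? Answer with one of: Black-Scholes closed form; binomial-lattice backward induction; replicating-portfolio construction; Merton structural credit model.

Key observation: assets follow a GBM and default happens iff V_T < 254.6185; valuing claims on that split (equity as a call, risky debt as the residual) is the structural model's definition.

framework: Merton structural credit model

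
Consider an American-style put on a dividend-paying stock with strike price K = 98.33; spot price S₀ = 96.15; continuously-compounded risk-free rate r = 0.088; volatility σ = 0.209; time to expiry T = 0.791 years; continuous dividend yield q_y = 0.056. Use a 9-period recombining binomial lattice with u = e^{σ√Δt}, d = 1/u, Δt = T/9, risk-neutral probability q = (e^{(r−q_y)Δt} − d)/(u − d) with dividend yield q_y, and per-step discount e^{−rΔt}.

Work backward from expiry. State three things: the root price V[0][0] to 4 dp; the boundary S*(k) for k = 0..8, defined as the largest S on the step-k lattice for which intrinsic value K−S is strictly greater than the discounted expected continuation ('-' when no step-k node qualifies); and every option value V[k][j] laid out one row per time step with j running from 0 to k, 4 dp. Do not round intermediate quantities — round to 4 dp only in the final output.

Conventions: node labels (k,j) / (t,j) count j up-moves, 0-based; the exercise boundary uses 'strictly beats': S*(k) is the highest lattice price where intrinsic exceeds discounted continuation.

price = 7.1655
boundary = - - - 79.8403 75.0435 79.8403 84.9437 79.8403 84.9437
tree:
7.1655
10.1288 4.3964
13.9043 6.6160 2.3074
18.4897 9.6624 3.7576 0.9339
23.2865 13.6315 5.9543 1.6810 0.2224
27.7951 18.4897 9.1204 2.9696 0.4549 0.0000
32.0328 23.2865 13.3863 5.1157 0.9302 0.0000 0.0000
36.0159 27.7951 18.4897 8.5038 1.9024 0.0000 0.0000 0.0000
39.7597 32.0328 23.2865 13.3863 3.8906 0.0000 0.0000 0.0000 0.0000
43.2786 36.0159 27.7951 18.4897 7.9567 0.0000 0.0000 0.0000 0.0000 0.0000

Δt=0.08789, u=1.06392, d=0.93992, q=0.50723, disc=e^(-rΔt)=0.99230
k=9 terminal: V=max(K-S,0) → 43.2786 36.0159 27.7951 18.4897 7.9567 0.0000 0.0000 0.0000 0.0000 0.0000
k=8: j=0 S=58.5703 intr=39.7597 cont=39.2897 V=39.7597[EX]; j=1 S=66.2972 intr=32.0328 cont=31.6007 V=32.0328[EX]; j=2 S=75.0435 intr=23.2865 cont=22.8973 V=23.2865[EX]; j=3 S=84.9437 intr=13.3863 cont=13.0458 V=13.3863[EX]; j=4 S=96.1500 intr=2.1800 cont=3.8906 V=3.8906[hold]; j=5 S=108.8347 intr=0.0000 cont=0.0000 V=0.0000[hold]; j=6 S=123.1928 intr=0.0000 cont=0.0000 V=0.0000[hold]; j=7 S=139.4451 intr=0.0000 cont=0.0000 V=0.0000[hold]; j=8 S=157.8415 intr=0.0000 cont=0.0000 V=0.0000[hold]  S*(8)=84.9437
k=7: j=0 S=62.3141 intr=36.0159 cont=35.5643 V=36.0159[EX]; j=1 S=70.5349 intr=27.7951 cont=27.3838 V=27.7951[EX]; j=2 S=79.8403 intr=18.4897 cont=18.1241 V=18.4897[EX]; j=3 S=90.3733 intr=7.9567 cont=8.5038 V=8.5038[hold]; j=4 S=102.2959 intr=0.0000 cont=1.9024 V=1.9024[hold]; j=5 S=115.7914 intr=0.0000 cont=0.0000 V=0.0000[hold]; j=6 S=131.0673 intr=0.0000 cont=0.0000 V=0.0000[hold]; j=7 S=148.3585 intr=0.0000 cont=0.0000 V=0.0000[hold]  S*(7)=79.8403
k=6: j=0 S=66.2972 intr=32.0328 cont=31.6007 V=32.0328[EX]; j=1 S=75.0435 intr=23.2865 cont=22.8973 V=23.2865[EX]; j=2 S=84.9437 intr=13.3863 cont=13.3211 V=13.3863[EX]; j=3 S=96.1500 intr=2.1800 cont=5.1157 V=5.1157[hold]; j=4 S=108.8347 intr=0.0000 cont=0.9302 V=0.9302[hold]; j=5 S=123.1928 intr=0.0000 cont=0.0000 V=0.0000[hold]; j=6 S=139.4451 intr=0.0000 cont=0.0000 V=0.0000[hold]  S*(6)=84.9437
k=5: j=0 S=70.5349 intr=27.7951 cont=27.3838 V=27.7951[EX]; j=1 S=79.8403 intr=18.4897 cont=18.1241 V=18.4897[EX]; j=2 S=90.3733 intr=7.9567 cont=9.1204 V=9.1204[hold]; j=3 S=102.2959 intr=0.0000 cont=2.9696 V=2.9696[hold]; j=4 S=115.7914 intr=0.0000 cont=0.4549 V=0.4549[hold]; j=5 S=131.0673 intr=0.0000 cont=0.0000 V=0.0000[hold]  S*(5)=79.8403
k=4: j=0 S=75.0435 intr=23.2865 cont=22.8973 V=23.2865[EX]; j=1 S=84.9437 intr=13.3863 cont=13.6315 V=13.6315[hold]; j=2 S=96.1500 intr=2.1800 cont=5.9543 V=5.9543[hold]; j=3 S=108.8347 intr=0.0000 cont=1.6810 V=1.6810[hold]; j=4 S=123.1928 intr=0.0000 cont=0.2224 V=0.2224[hold]  S*(4)=75.0435
k=3: j=0 S=79.8403 intr=18.4897 cont=18.2475 V=18.4897[EX]; j=1 S=90.3733 intr=7.9567 cont=9.6624 V=9.6624[hold]; j=2 S=102.2959 intr=0.0000 cont=3.7576 V=3.7576[hold]; j=3 S=115.7914 intr=0.0000 cont=0.9339 V=0.9339[hold]  S*(3)=79.8403
k=2: j=0 S=84.9437 intr=13.3863 cont=13.9043 V=13.9043[hold]; j=1 S=96.1500 intr=2.1800 cont=6.6160 V=6.6160[hold]; j=2 S=108.8347 intr=0.0000 cont=2.3074 V=2.3074[hold]  S*(2)=-
k=1: j=0 S=90.3733 intr=7.9567 cont=10.1288 V=10.1288[hold]; j=1 S=102.2959 intr=0.0000 cont=4.3964 V=4.3964[hold]  S*(1)=-
k=0: j=0 S=96.1500 intr=2.1800 cont=7.1655 V=7.1655[hold]  S*(0)=-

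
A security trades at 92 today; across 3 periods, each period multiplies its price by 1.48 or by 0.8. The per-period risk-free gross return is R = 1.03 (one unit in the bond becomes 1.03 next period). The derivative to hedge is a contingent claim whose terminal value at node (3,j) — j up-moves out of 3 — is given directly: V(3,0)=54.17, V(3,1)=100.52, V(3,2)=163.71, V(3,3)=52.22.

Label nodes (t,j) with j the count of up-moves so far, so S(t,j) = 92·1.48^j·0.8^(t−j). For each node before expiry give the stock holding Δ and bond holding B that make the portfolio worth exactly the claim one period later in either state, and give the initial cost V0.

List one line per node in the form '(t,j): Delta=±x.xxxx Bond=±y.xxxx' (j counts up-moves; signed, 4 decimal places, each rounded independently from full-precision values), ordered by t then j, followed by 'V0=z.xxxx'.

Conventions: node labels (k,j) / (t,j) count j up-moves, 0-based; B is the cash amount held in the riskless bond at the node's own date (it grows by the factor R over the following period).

No-arbitrage ⇒ martingale measure with p* = (R−d)/(u−d) = 0.3382.
Terminal payoffs: V(3,0)=54.1700, V(3,1)=100.5200, V(3,2)=163.7100, V(3,3)=52.2200
Node (2,0) S=58.8800: V=(p*·100.5200+(1−p*)·54.1700)/1.03=67.8128; Δ=(100.5200−54.1700)/(87.1424−47.1040)=1.1576; B=V−Δ·S=-0.3489
Node (2,1) S=108.9280: V=(p*·163.7100+(1−p*)·100.5200)/1.03=118.3428; Δ=(163.7100−100.5200)/(161.2134−87.1424)=0.8531; B=V−Δ·S=25.4163
Node (2,2) S=201.5168: V=(p*·52.2200+(1−p*)·163.7100)/1.03=122.3302; Δ=(52.2200−163.7100)/(298.2449−161.2134)=-0.8136; B=V−Δ·S=286.2861
Node (1,0) S=73.6000: V=(p*·118.3428+(1−p*)·67.8128)/1.03=82.4309; Δ=(118.3428−67.8128)/(108.9280−58.8800)=1.0096; B=V−Δ·S=8.1221
Node (1,1) S=136.1600: V=(p*·122.3302+(1−p*)·118.3428)/1.03=116.2053; Δ=(122.3302−118.3428)/(201.5168−108.9280)=0.0431; B=V−Δ·S=110.3415
Node (0,0) S=92.0000: V=(p*·116.2053+(1−p*)·82.4309)/1.03=91.1210; Δ=(116.2053−82.4309)/(136.1600−73.6000)=0.5399; B=V−Δ·S=41.4527
As a check, the time-0 holding Δ(0,0)·S0 + B(0,0) comes to 91.1210 — exactly V0.

(0,0): Delta=0.5399 Bond=41.4527
(1,0): Delta=1.0096 Bond=8.1221
(1,1): Delta=0.0431 Bond=110.3415
(2,0): Delta=1.1576 Bond=-0.3489
(2,1): Delta=0.8531 Bond=25.4163
(2,2): Delta=-0.8136 Bond=286.2861
V0=91.1210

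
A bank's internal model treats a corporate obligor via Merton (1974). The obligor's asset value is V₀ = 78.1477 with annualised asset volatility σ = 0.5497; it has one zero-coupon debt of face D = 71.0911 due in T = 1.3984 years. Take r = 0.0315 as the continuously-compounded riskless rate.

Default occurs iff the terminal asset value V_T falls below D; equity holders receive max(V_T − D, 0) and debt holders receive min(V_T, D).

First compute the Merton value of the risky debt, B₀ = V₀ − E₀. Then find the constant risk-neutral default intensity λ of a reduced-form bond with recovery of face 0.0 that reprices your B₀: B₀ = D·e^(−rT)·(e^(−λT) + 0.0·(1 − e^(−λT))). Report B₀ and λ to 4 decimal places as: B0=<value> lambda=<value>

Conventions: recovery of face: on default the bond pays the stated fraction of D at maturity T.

B0=54.0555 lambda=0.1644

With assets at 78.1477 and a single debt payment of 71.0911 at 1.3984 years:
d₁ = [ln(V₀/D) + (r + σ²/2)T] / (σ√T)
   = [ln(78.1477/71.0911) + (0.0315 + 0.5·0.5497²)·1.3984] / (0.5497·√1.3984)
   = [0.094638 + 0.255327] / 0.650042 = 0.538373
d₂ = d₁ − σ√T = 0.538373 − 0.650042 = -0.111669
N(d₁) = 0.704840,  N(d₂) = 0.455543,  e^(−rT) = 0.956906
E₀ = V₀·N(d₁) − D·e^(−rT)·N(d₂)
   = 78.1477·0.704840 − 71.0911·0.956906·0.455543 = 24.092180
B₀ = V₀ − E₀ = 78.1477 − 24.092180 = 54.055520
e^(−λT) = (B₀·e^(rT)/D − 0)/(1 − 0) = (54.0555·1.045034/71.0911 − 0)/1 = 0.79461206
λ = −ln(0.79461206)/1.3984 = 0.164403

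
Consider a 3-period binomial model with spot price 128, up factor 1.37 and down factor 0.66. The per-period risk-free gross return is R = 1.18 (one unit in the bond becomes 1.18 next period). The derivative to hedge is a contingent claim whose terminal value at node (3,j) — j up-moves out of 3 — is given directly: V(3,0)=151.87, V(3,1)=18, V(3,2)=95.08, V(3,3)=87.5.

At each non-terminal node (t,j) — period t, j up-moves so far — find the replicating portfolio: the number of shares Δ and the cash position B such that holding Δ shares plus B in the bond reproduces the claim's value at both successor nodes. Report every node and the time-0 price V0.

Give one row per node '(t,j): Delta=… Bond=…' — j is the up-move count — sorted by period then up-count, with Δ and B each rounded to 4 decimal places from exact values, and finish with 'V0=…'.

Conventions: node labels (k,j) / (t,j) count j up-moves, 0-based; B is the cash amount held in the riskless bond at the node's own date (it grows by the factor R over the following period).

Risk-neutral probability p* = (R−d)/(u−d) = (1.18−0.66)/(1.37−0.66) = 0.7324.
Terminal payoffs: V(3,0)=151.8700, V(3,1)=18.0000, V(3,2)=95.0800, V(3,3)=87.5000
(2,0): S=55.7568. Δ = (V_up−V_dn)/(S_up−S_dn) = (18.0000−151.8700)/(76.3868−36.7995) = -3.3816. V = [p*·18.0000 + (1−p*)·151.8700]/1.18 = 45.6139. B = V − Δ·S = 234.1632.
(2,1): S=115.7376. Δ = (V_up−V_dn)/(S_up−S_dn) = (95.0800−18.0000)/(158.5605−76.3868) = 0.9380. V = [p*·95.0800 + (1−p*)·18.0000]/1.18 = 63.0957. B = V − Δ·S = -45.4677.
(2,2): S=240.2432. Δ = (V_up−V_dn)/(S_up−S_dn) = (87.5000−95.0800)/(329.1332−158.5605) = -0.0444. V = [p*·87.5000 + (1−p*)·95.0800]/1.18 = 75.8716. B = V − Δ·S = 86.5476.
(1,0): S=84.4800. Δ = (V_up−V_dn)/(S_up−S_dn) = (63.0957−45.6139)/(115.7376−55.7568) = 0.2915. V = [p*·63.0957 + (1−p*)·45.6139]/1.18 = 49.5063. B = V − Δ·S = 24.8840.
(1,1): S=175.3600. Δ = (V_up−V_dn)/(S_up−S_dn) = (75.8716−63.0957)/(240.2432−115.7376) = 0.1026. V = [p*·75.8716 + (1−p*)·63.0957]/1.18 = 61.4006. B = V − Δ·S = 43.4064.
(0,0): S=128.0000. Δ = (V_up−V_dn)/(S_up−S_dn) = (61.4006−49.5063)/(175.3600−84.4800) = 0.1309. V = [p*·61.4006 + (1−p*)·49.5063]/1.18 = 49.3370. B = V − Δ·S = 32.5845.
Sanity check at the root: Δ(0,0)·S0 + B(0,0) reproduces V0 = 49.3370.

(0,0): Delta=0.1309 Bond=32.5845
(1,0): Delta=0.2915 Bond=24.8840
(1,1): Delta=0.1026 Bond=43.4064
(2,0): Delta=-3.3816 Bond=234.1632
(2,1): Delta=0.9380 Bond=-45.4677
(2,2): Delta=-0.0444 Bond=86.5476
V0=49.3370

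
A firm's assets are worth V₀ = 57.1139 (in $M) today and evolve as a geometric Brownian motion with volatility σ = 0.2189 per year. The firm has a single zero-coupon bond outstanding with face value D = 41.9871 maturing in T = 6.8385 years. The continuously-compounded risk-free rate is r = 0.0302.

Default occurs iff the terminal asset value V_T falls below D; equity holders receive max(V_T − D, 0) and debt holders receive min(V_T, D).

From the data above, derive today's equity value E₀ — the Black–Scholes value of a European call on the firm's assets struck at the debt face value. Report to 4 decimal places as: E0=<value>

E0=25.4453

With assets at 57.1139 and a single debt payment of 41.9871 at 6.8385 years:
d₁ = [ln(V₀/D) + (r + σ²/2)T] / (σ√T)
   = [ln(57.1139/41.9871) + (0.0302 + 0.5·0.2189²)·6.8385] / (0.2189·√6.8385)
   = [0.307685 + 0.370364] / 0.572435 = 1.184499
d₂ = d₁ − σ√T = 1.184499 − 0.572435 = 0.612064
N(d₁) = 0.881892,  N(d₂) = 0.729752,  e^(−rT) = 0.813408
E₀ = V₀·N(d₁) − D·e^(−rT)·N(d₂)
   = 57.1139·0.881892 − 41.9871·0.813408·0.729752 = 25.445340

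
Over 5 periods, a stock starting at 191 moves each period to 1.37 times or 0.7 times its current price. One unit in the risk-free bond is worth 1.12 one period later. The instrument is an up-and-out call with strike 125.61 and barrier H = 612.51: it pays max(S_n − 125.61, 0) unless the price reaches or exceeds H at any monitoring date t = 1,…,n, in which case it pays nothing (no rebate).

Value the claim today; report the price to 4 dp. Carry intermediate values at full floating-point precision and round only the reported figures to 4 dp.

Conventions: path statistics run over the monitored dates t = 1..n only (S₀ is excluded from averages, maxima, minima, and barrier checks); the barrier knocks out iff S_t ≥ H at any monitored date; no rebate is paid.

price = 67.5566

No-arbitrage gives p* = (R−d)/(u−d) = 0.6269: enumerate every path, weight its payoff by its p*-probability, and discount by R^5.
Enumerate all 2^5 = 32 price paths (U = up ×1.37, D = down ×0.7); each path with k up-moves has probability p*^k·(1−p*)^(5−k).
DDDDD: M=133.7000, payoff=0.0000, prob=0.007233
UDDDD: M=261.6700, payoff=0.0000, prob=0.012152
DUDDD: M=183.1690, payoff=0.0000, prob=0.012152
UUDDD: M=358.4879, payoff=0.0000, prob=0.020415
DDUDD: M=133.7000, payoff=0.0000, prob=0.012152
UDUDD: M=261.6700, payoff=0.0000, prob=0.020415
DUUDD: M=250.9415, payoff=0.0000, prob=0.020415
UUUDD: M=491.1284, payoff=115.0429, prob=0.034297
DDDUD: M=133.7000, payoff=0.0000, prob=0.012152
UDDUD: M=261.6700, payoff=0.0000, prob=0.020415
DUDUD: M=183.1690, payoff=0.0000, prob=0.020415
UUDUD: M=358.4879, payoff=115.0429, prob=0.034297
DDUUD: M=175.6591, payoff=0.0000, prob=0.020415
UDUUD: M=343.7899, payoff=115.0429, prob=0.034297
DUUUD: M=343.7899, payoff=115.0429, prob=0.034297
UUUUD: M=672.8459, payoff=0.0000, prob=0.057619
DDDDU: M=133.7000, payoff=0.0000, prob=0.012152
UDDDU: M=261.6700, payoff=0.0000, prob=0.020415
DUDDU: M=183.1690, payoff=0.0000, prob=0.020415
UUDDU: M=358.4879, payoff=115.0429, prob=0.034297
DDUDU: M=133.7000, payoff=0.0000, prob=0.020415
UDUDU: M=261.6700, payoff=115.0429, prob=0.034297
DUUDU: M=250.9415, payoff=115.0429, prob=0.034297
UUUDU: M=491.1284, payoff=345.3822, prob=0.057619
DDDUU: M=133.7000, payoff=0.0000, prob=0.020415
UDDUU: M=261.6700, payoff=115.0429, prob=0.034297
DUDUU: M=240.6529, payoff=115.0429, prob=0.034297
UUDUU: M=470.9922, payoff=345.3822, prob=0.057619
DDUUU: M=240.6529, payoff=115.0429, prob=0.034297
UDUUU: M=470.9922, payoff=345.3822, prob=0.057619
DUUUU: M=470.9922, payoff=345.3822, prob=0.057619
UUUUU: M=921.7989, payoff=0.0000, prob=0.096799
Price = Σ prob·payoff / R^5 = 119.057897 / 1.762342 = 67.5566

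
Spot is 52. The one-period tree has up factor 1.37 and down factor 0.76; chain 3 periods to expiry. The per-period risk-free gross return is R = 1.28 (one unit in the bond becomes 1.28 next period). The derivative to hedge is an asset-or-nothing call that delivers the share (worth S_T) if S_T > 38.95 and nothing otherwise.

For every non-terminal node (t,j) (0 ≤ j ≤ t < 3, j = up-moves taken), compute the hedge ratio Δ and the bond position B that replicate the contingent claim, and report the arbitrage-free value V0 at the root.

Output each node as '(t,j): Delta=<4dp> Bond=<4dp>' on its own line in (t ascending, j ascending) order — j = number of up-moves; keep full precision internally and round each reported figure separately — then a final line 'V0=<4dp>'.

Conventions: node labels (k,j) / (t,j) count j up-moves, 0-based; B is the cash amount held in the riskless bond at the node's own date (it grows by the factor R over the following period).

(0,0): Delta=1.0096 Bond=-0.5321
(1,0): Delta=1.1091 Bond=-4.6167
(1,1): Delta=1.0000 Bond=0.0000
(2,0): Delta=2.2459 Bond=-40.0521
(2,1): Delta=1.0000 Bond=0.0000
(2,2): Delta=1.0000 Bond=0.0000
V0=51.9650

Since d<R<u, set p* = (R−d)/(u−d) = 0.8525; price each node as the discounted p*-expectation of its children.
Terminal payoffs: V(3,0)=0.0000, V(3,1)=41.1482, V(3,2)=74.1751, V(3,3)=133.7104
Node (2,0) S=30.0352: V=(p*·41.1482+(1−p*)·0.0000)/1.28=27.4040; Δ=(41.1482−0.0000)/(41.1482−22.8268)=2.2459; B=V−Δ·S=-40.0521
Node (2,1) S=54.1424: V=(p*·74.1751+(1−p*)·41.1482)/1.28=54.1424; Δ=(74.1751−41.1482)/(74.1751−41.1482)=1.0000; B=V−Δ·S=0.0000
Node (2,2) S=97.5988: V=(p*·133.7104+(1−p*)·74.1751)/1.28=97.5988; Δ=(133.7104−74.1751)/(133.7104−74.1751)=1.0000; B=V−Δ·S=0.0000
Node (1,0) S=39.5200: V=(p*·54.1424+(1−p*)·27.4040)/1.28=39.2167; Δ=(54.1424−27.4040)/(54.1424−30.0352)=1.1091; B=V−Δ·S=-4.6167
Node (1,1) S=71.2400: V=(p*·97.5988+(1−p*)·54.1424)/1.28=71.2400; Δ=(97.5988−54.1424)/(97.5988−54.1424)=1.0000; B=V−Δ·S=0.0000
Node (0,0) S=52.0000: V=(p*·71.2400+(1−p*)·39.2167)/1.28=51.9650; Δ=(71.2400−39.2167)/(71.2400−39.5200)=1.0096; B=V−Δ·S=-0.5321
As a check, the time-0 holding Δ(0,0)·S0 + B(0,0) comes to 51.9650 — exactly V0.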